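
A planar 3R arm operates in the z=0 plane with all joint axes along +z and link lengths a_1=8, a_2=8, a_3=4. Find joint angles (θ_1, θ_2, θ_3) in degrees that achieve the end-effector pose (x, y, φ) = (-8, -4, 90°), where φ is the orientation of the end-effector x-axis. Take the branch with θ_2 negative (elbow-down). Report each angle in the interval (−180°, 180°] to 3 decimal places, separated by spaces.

wrist centre = target − a_3·(cos φ, sin φ) = (-8.0000, -8.0000)
cos θ_2 = (128.0000−8²−8²)/(2·8·8) = 0.0000; θ_2 = -90.0000° (elbow-down)
β = atan2(-8.0000,-8.0000) = -135.0000°; ψ = atan2(-8.0000,8.0000) = -45.0000°
θ_1 = β − ψ = -90.0000°
θ_3 = φ − θ_1 − θ_2 = -90.0000° (wrapped to (-180°,180°])

-90.000 -90.000 -90.000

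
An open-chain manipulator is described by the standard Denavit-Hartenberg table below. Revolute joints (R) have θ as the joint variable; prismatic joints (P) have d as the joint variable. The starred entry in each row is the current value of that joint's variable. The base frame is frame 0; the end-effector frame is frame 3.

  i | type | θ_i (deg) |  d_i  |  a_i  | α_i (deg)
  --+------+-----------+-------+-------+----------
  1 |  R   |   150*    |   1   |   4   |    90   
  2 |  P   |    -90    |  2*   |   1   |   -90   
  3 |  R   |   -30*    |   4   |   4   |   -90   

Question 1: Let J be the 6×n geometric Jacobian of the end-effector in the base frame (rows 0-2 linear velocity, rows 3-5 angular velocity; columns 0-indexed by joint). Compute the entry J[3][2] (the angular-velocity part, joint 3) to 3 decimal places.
-0.866

axis z_2 = (-0.8660,0.5000,0.0000); lever o_n−o_2 = (-2.4641,3.7321,-3.4641)
cross product → J_v[:, 2] = (-1.7321,-3.0000,-2.0000)
J_ω[:, 2] = z_2
entry J[3][2] = -0.8660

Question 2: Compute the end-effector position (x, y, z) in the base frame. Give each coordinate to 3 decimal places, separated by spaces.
-4.928 7.464 -3.464

after link 1: o_1 = (-3.4641, 2.0000, 1.0000)
after link 2: o_2 = (-2.4641, 3.7321, 0.0000)
after link 3: o_3 = (-4.9282, 7.4641, -3.4641)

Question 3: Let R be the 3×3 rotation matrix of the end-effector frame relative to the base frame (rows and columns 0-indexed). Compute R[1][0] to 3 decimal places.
End-effector x-axis (col 0 of R) = (0.2500,0.4330,-0.8660)
R[1][0] = 0.4330

0.433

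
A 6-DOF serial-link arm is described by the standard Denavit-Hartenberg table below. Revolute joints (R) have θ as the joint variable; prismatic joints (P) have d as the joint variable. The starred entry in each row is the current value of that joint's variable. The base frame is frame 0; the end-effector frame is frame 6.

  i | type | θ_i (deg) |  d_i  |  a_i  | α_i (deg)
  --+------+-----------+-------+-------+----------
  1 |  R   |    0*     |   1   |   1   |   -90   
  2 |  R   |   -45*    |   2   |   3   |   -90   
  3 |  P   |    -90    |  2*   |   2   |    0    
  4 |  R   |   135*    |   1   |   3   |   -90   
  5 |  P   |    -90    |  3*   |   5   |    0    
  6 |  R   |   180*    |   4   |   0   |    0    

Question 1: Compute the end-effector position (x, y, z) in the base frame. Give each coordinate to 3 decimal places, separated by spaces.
6.778 -3.071 -4.536

after link 1: o_1 = (1.0000, 0.0000, 1.0000)
after link 2: o_2 = (3.1213, 2.0000, 3.1213)
after link 3: o_3 = (4.5355, 4.0000, 1.7071)
after link 4: o_4 = (6.7426, 1.8787, 2.5000)
after link 5: o_5 = (8.7782, -0.2426, -2.5355)
after link 6: o_6 = (6.7782, -3.0711, -4.5355)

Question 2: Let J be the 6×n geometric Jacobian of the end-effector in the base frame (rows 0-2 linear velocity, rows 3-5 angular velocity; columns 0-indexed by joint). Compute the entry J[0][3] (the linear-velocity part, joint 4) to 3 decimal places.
-5.000

axis z_3 = (0.7071,0.0000,-0.7071); lever o_n−o_3 = (2.2426,-7.0711,-6.2426)
cross product → J_v[:, 3] = (-5.0000,2.8284,-5.0000)
J_ω[:, 3] = z_3
entry J[0][3] = -5.0000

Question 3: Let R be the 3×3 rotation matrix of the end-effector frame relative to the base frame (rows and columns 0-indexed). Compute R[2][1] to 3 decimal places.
-0.500

End-effector y-axis (col 1 of R) = (-0.5000,0.7071,-0.5000)
R[2][1] = -0.5000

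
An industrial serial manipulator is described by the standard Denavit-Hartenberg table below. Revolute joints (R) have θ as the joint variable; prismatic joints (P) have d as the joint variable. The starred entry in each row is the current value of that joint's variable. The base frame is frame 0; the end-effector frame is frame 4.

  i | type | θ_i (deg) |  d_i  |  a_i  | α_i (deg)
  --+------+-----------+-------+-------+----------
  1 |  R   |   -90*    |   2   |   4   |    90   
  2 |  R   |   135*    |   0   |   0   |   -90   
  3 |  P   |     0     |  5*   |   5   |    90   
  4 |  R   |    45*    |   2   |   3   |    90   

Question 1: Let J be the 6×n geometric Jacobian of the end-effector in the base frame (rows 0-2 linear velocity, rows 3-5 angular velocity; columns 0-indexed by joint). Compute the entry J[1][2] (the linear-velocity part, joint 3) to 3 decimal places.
0.707

prismatic axis z_2 = (-0.0000,0.7071,-0.7071)
J_v[:, 2] = z_2; J_ω[:, 2] = (0,0,0)
entry J[1][2] = 0.7071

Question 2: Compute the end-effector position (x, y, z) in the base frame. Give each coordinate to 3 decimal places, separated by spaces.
-2.000 6.071 2.000

after link 1: o_1 = (0.0000, -4.0000, 2.0000)
after link 2: o_2 = (0.0000, -4.0000, 2.0000)
after link 3: o_3 = (-0.0000, 3.0711, 2.0000)
after link 4: o_4 = (-2.0000, 6.0711, 2.0000)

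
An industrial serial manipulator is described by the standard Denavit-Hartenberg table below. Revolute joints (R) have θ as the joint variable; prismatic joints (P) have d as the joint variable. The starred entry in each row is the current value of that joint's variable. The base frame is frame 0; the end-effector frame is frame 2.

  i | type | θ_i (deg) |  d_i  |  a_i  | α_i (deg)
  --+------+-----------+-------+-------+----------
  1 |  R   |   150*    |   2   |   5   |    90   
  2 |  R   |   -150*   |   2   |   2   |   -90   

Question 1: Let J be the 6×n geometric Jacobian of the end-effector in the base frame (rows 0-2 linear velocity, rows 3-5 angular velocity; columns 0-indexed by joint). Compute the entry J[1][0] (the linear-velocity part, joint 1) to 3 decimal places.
axis z_0 = ẑ; lever o_n−o_0 = (-1.8301,3.3660,1.0000)
cross product → J_v[:, 0] = (-3.3660,-1.8301,0.0000)
J_ω[:, 0] = z_0
entry J[1][0] = -1.8301

-1.830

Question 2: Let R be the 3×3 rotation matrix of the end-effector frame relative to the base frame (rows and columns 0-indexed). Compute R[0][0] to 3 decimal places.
End-effector x-axis (col 0 of R) = (0.7500,-0.4330,-0.5000)
R[0][0] = 0.7500

0.750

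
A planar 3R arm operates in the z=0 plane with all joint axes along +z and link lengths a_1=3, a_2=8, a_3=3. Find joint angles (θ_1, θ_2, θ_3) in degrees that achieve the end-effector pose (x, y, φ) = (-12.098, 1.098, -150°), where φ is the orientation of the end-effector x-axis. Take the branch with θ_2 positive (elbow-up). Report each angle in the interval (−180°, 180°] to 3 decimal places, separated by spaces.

119.998 60.003 29.999

wrist centre = target − a_3·(cos φ, sin φ) = (-9.4999, 2.5980)
cos θ_2 = (96.9982−3²−8²)/(2·3·8) = 0.5000; θ_2 = 60.0025° (elbow-up)
β = atan2(2.5980,-9.4999) = 164.7050°; ψ = atan2(6.9284,6.9997) = 44.7066°
θ_1 = β − ψ = 119.9983°
θ_3 = φ − θ_1 − θ_2 = 29.9991° (wrapped to (-180°,180°])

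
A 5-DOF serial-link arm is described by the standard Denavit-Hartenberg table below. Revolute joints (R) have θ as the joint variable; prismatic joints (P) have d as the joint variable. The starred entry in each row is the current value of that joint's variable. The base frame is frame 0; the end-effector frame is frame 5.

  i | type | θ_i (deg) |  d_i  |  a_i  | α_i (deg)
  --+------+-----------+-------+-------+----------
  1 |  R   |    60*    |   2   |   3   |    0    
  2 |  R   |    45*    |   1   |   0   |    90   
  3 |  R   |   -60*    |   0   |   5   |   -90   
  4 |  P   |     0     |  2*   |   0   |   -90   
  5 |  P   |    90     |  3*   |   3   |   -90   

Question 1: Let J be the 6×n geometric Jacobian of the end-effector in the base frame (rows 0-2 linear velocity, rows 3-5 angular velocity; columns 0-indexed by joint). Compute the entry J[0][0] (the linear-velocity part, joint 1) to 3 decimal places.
axis z_0 = ẑ; lever o_n−o_0 = (-1.8207,3.3999,-1.8301)
cross product → J_v[:, 0] = (-3.3999,-1.8207,0.0000)
J_ω[:, 0] = z_0
entry J[0][0] = -3.3999

-3.400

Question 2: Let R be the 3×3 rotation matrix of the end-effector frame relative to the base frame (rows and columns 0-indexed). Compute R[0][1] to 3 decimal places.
End-effector y-axis (col 1 of R) = (0.9659,0.2588,0.0000)
R[0][1] = 0.9659

0.966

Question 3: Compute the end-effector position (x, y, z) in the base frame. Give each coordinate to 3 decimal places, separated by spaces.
after link 1: o_1 = (1.5000, 2.5981, 2.0000)
after link 2: o_2 = (1.5000, 2.5981, 3.0000)
after link 3: o_3 = (0.8530, 5.0129, -1.3301)
after link 4: o_4 = (0.4047, 6.6859, -0.3301)
after link 5: o_5 = (-1.8207, 3.3999, -1.8301)

-1.821 3.400 -1.830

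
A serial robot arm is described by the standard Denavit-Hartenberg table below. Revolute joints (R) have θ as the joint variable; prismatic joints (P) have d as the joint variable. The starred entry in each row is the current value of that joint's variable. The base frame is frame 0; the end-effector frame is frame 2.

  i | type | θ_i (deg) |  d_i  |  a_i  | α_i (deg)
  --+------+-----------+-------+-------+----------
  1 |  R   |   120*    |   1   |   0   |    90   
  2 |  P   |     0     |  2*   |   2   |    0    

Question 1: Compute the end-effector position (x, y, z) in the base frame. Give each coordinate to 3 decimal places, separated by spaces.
0.732 2.732 1.000

after link 1: o_1 = (0.0000, 0.0000, 1.0000)
after link 2: o_2 = (0.7321, 2.7321, 1.0000)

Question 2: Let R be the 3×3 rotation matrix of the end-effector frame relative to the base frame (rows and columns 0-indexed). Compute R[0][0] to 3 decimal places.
-0.500

End-effector x-axis (col 0 of R) = (-0.5000,0.8660,0.0000)
R[0][0] = -0.5000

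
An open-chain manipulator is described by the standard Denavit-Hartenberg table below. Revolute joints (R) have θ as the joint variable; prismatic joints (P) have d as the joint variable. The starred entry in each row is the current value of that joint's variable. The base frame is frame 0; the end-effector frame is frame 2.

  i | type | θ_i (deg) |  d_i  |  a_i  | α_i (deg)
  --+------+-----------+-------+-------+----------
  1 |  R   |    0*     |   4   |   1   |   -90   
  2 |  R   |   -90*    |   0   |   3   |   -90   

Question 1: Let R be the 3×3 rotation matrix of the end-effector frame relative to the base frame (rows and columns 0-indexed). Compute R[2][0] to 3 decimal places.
End-effector x-axis (col 0 of R) = (0.0000,-0.0000,1.0000)
R[2][0] = 1.0000

1.000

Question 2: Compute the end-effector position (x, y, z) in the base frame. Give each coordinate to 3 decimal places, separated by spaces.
1.000 -0.000 7.000

after link 1: o_1 = (1.0000, 0.0000, 4.0000)
after link 2: o_2 = (1.0000, -0.0000, 7.0000)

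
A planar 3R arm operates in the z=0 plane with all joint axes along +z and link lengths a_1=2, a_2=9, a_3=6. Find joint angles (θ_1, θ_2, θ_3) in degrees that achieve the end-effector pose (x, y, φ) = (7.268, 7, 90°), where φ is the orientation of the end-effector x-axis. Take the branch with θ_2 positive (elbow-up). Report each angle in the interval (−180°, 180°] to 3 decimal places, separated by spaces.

-134.329 149.998 74.331

wrist centre = target − a_3·(cos φ, sin φ) = (7.2680, 1.0000)
cos θ_2 = (53.8238−2²−9²)/(2·2·9) = -0.8660; θ_2 = 149.9976° (elbow-up)
β = atan2(1.0000,7.2680) = 7.8341°; ψ = atan2(4.5003,-5.7940) = 142.1630°
θ_1 = β − ψ = -134.3289°
θ_3 = φ − θ_1 − θ_2 = 74.3312° (wrapped to (-180°,180°])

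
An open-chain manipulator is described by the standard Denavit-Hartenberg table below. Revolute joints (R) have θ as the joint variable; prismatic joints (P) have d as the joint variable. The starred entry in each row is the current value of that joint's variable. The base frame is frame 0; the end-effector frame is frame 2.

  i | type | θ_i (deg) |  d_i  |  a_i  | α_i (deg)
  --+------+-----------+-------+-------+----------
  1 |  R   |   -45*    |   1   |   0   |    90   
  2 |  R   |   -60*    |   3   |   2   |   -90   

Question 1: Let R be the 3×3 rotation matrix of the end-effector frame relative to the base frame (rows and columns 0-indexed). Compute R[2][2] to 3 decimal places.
0.500

End-effector z-axis (col 2 of R) = (0.6124,-0.6124,0.5000)
R[2][2] = 0.5000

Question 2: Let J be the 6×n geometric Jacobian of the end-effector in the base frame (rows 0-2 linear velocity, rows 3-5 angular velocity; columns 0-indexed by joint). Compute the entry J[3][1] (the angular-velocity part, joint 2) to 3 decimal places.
-0.707

axis z_1 = (-0.7071,-0.7071,0.0000); lever o_n−o_1 = (-1.4142,-2.8284,-1.7321)
cross product → J_v[:, 1] = (1.2247,-1.2247,1.0000)
J_ω[:, 1] = z_1
entry J[3][1] = -0.7071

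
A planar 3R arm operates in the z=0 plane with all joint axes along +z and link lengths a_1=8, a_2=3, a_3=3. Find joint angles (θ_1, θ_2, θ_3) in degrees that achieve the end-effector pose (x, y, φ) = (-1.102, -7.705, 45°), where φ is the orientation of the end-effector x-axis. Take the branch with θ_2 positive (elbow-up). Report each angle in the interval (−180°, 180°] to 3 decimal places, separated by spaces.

wrist centre = target − a_3·(cos φ, sin φ) = (-3.2233, -9.8263)
cos θ_2 = (106.9464−8²−3²)/(2·8·3) = 0.7072; θ_2 = 44.9912° (elbow-up)
β = atan2(-9.8263,-3.2233) = -108.1610°; ψ = atan2(2.1210,10.1216) = 11.8351°
θ_1 = β − ψ = -119.9961°
θ_3 = φ − θ_1 − θ_2 = 120.0049° (wrapped to (-180°,180°])

-119.996 44.991 120.005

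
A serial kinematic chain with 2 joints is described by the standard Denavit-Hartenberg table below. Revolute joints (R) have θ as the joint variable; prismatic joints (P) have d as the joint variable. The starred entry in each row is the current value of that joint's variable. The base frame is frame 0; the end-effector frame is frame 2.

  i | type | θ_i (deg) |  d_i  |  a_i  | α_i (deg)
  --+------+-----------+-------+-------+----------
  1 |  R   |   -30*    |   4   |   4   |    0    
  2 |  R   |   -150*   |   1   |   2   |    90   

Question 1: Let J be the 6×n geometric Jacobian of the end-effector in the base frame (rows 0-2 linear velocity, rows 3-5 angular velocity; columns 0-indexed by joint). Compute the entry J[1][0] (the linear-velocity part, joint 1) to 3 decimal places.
axis z_0 = ẑ; lever o_n−o_0 = (1.4641,-2.0000,5.0000)
cross product → J_v[:, 0] = (2.0000,1.4641,-0.0000)
J_ω[:, 0] = z_0
entry J[1][0] = 1.4641

1.464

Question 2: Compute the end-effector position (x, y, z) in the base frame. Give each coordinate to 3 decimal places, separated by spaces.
after link 1: o_1 = (3.4641, -2.0000, 4.0000)
after link 2: o_2 = (1.4641, -2.0000, 5.0000)

1.464 -2.000 5.000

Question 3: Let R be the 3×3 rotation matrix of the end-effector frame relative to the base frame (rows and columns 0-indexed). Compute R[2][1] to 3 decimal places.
1.000

End-effector y-axis (col 1 of R) = (0.0000,-0.0000,1.0000)
R[2][1] = 1.0000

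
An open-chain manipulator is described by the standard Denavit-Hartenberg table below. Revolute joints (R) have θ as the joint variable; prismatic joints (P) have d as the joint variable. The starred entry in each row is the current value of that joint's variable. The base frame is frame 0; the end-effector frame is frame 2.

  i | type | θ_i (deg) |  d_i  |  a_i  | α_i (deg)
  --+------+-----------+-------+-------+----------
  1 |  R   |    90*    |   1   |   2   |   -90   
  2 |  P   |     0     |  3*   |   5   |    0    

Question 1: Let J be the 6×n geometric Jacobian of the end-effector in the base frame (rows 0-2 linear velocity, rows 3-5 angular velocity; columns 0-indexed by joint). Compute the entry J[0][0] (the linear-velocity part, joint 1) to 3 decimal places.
axis z_0 = ẑ; lever o_n−o_0 = (-3.0000,7.0000,1.0000)
cross product → J_v[:, 0] = (-7.0000,-3.0000,0.0000)
J_ω[:, 0] = z_0
entry J[0][0] = -7.0000

-7.000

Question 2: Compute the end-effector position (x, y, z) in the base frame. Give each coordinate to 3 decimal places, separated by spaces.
-3.000 7.000 1.000

after link 1: o_1 = (0.0000, 2.0000, 1.0000)
after link 2: o_2 = (-3.0000, 7.0000, 1.0000)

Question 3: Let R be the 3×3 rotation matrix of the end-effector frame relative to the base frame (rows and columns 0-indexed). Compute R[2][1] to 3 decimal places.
-1.000

End-effector y-axis (col 1 of R) = (-0.0000,0.0000,-1.0000)
R[2][1] = -1.0000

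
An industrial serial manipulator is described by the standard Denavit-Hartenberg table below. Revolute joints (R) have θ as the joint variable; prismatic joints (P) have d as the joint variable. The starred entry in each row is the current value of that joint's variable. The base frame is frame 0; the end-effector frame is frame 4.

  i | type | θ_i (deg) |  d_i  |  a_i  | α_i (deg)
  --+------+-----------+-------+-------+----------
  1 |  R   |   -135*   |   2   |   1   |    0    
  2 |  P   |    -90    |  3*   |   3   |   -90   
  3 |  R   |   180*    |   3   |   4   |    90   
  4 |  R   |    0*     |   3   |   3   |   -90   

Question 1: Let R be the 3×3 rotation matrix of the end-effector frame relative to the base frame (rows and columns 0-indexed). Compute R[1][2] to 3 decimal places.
End-effector z-axis (col 2 of R) = (-0.7071,-0.7071,0.0000)
R[1][2] = -0.7071

-0.707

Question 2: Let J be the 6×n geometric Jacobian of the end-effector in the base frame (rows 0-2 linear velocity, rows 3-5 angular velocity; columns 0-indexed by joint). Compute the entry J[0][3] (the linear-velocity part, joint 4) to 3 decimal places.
axis z_3 = (-0.0000,-0.0000,-1.0000); lever o_n−o_3 = (2.1213,-2.1213,-3.0000)
cross product → J_v[:, 3] = (-2.1213,-2.1213,0.0000)
J_ω[:, 3] = z_3
entry J[0][3] = -2.1213

-2.121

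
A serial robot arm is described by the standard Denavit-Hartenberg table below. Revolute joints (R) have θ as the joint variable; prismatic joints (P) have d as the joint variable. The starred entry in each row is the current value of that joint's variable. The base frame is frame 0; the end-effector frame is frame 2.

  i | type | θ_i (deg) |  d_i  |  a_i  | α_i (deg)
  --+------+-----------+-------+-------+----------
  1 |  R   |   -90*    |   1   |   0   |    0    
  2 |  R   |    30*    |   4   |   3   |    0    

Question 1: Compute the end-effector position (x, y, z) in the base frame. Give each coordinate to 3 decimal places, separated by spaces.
after link 1: o_1 = (0.0000, 0.0000, 1.0000)
after link 2: o_2 = (1.5000, -2.5981, 5.0000)

1.500 -2.598 5.000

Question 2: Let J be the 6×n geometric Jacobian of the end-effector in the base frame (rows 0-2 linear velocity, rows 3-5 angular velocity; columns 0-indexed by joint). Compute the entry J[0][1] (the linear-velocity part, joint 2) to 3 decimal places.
axis z_1 = (0.0000,0.0000,1.0000); lever o_n−o_1 = (1.5000,-2.5981,4.0000)
cross product → J_v[:, 1] = (2.5981,1.5000,-0.0000)
J_ω[:, 1] = z_1
entry J[0][1] = 2.5981

2.598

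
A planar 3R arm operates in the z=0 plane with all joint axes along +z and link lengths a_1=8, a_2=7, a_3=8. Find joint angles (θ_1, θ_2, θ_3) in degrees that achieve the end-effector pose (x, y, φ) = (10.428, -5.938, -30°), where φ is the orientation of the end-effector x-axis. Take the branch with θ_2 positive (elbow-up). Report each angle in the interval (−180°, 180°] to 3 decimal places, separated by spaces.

wrist centre = target − a_3·(cos φ, sin φ) = (3.4998, -1.9380)
cos θ_2 = (16.0044−8²−7²)/(2·8·7) = -0.8660; θ_2 = 150.0008° (elbow-up)
β = atan2(-1.9380,3.4998) = -28.9753°; ψ = atan2(3.4999,1.9378) = 61.0283°
θ_1 = β − ψ = -90.0037°
θ_3 = φ − θ_1 − θ_2 = -89.9971° (wrapped to (-180°,180°])

-90.004 150.001 -89.997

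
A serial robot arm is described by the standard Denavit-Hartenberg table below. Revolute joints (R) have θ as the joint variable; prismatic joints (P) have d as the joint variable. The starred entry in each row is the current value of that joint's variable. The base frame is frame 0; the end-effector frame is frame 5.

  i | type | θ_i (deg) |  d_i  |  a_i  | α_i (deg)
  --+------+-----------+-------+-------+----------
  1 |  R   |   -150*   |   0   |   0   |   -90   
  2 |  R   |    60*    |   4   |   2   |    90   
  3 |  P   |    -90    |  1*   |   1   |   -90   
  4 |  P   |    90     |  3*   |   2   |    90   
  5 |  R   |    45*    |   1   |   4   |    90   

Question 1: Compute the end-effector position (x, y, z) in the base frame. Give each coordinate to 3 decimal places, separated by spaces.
after link 1: o_1 = (0.0000, 0.0000, 0.0000)
after link 2: o_2 = (1.1340, -3.9641, -1.7321)
after link 3: o_3 = (-0.1160, -3.5311, -1.2321)
after link 4: o_4 = (0.0849, -3.4151, -4.8301)
after link 5: o_5 = (0.4815, -2.0314, -8.6938)

0.482 -2.031 -8.694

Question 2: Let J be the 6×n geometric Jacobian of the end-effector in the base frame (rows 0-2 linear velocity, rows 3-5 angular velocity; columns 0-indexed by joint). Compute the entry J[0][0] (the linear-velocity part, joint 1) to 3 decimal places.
axis z_0 = ẑ; lever o_n−o_0 = (0.4815,-2.0314,-8.6938)
cross product → J_v[:, 0] = (2.0314,0.4815,-0.0000)
J_ω[:, 0] = z_0
entry J[0][0] = 2.0314

2.031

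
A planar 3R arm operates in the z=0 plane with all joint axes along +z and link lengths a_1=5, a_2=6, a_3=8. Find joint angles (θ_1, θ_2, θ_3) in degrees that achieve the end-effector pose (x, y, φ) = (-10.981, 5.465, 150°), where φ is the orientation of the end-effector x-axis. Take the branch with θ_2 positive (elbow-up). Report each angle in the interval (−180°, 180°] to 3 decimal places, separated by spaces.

wrist centre = target − a_3·(cos φ, sin φ) = (-4.0528, 1.4650)
cos θ_2 = (18.5714−5²−6²)/(2·5·6) = -0.7071; θ_2 = 135.0030° (elbow-up)
β = atan2(1.4650,-4.0528) = 160.1262°; ψ = atan2(4.2424,0.7571) = 79.8810°
θ_1 = β − ψ = 80.2451°
θ_3 = φ − θ_1 − θ_2 = -65.2481° (wrapped to (-180°,180°])

80.245 135.003 -65.248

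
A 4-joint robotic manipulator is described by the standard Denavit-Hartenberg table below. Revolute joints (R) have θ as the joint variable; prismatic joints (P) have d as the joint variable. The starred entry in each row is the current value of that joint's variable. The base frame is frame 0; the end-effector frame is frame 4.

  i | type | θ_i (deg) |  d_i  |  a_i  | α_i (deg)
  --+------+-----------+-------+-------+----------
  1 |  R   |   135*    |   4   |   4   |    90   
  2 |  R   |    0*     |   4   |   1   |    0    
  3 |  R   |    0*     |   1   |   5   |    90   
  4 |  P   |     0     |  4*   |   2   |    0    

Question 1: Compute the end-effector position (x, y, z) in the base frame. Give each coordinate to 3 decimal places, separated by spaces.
after link 1: o_1 = (-2.8284, 2.8284, 4.0000)
after link 2: o_2 = (-0.7071, 6.3640, 4.0000)
after link 3: o_3 = (-3.5355, 10.6066, 4.0000)
after link 4: o_4 = (-4.9497, 12.0208, 0.0000)

-4.950 12.021 0.000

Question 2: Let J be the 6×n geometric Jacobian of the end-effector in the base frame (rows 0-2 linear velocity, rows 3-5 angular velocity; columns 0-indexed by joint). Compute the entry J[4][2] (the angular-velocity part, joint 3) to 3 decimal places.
axis z_2 = (0.7071,0.7071,0.0000); lever o_n−o_2 = (-4.2426,5.6569,-4.0000)
cross product → J_v[:, 2] = (-2.8284,2.8284,7.0000)
J_ω[:, 2] = z_2
entry J[4][2] = 0.7071

0.707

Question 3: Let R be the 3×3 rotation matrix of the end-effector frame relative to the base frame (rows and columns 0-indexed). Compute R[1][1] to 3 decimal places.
End-effector y-axis (col 1 of R) = (0.7071,0.7071,0.0000)
R[1][1] = 0.7071

0.707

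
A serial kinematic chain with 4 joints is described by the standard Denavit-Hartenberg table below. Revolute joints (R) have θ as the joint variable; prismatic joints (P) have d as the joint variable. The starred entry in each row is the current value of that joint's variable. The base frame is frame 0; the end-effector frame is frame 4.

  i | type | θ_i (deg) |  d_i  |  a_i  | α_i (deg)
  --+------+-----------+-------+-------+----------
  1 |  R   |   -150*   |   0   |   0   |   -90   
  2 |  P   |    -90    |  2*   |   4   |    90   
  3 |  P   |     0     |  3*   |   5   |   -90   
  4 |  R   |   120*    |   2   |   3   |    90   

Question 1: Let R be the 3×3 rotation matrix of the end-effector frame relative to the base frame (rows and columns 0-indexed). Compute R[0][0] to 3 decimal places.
End-effector x-axis (col 0 of R) = (-0.7500,-0.4330,-0.5000)
R[0][0] = -0.7500

-0.750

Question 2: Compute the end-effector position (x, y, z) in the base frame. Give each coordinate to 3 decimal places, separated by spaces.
after link 1: o_1 = (0.0000, 0.0000, 0.0000)
after link 2: o_2 = (1.0000, -1.7321, 4.0000)
after link 3: o_3 = (3.5981, -0.2321, 9.0000)
after link 4: o_4 = (2.3481, -3.2631, 7.5000)

2.348 -3.263 7.500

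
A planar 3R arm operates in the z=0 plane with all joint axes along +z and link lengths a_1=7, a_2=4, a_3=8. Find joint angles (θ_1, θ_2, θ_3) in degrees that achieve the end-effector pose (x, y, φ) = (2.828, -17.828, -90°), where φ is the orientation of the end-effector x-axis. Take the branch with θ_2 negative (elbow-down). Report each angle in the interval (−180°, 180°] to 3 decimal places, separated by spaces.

wrist centre = target − a_3·(cos φ, sin φ) = (2.8280, -9.8280)
cos θ_2 = (104.5872−7²−4²)/(2·7·4) = 0.7069; θ_2 = -45.0156° (elbow-down)
β = atan2(-9.8280,2.8280) = -73.9469°; ψ = atan2(-2.8292,9.8277) = -16.0601°
θ_1 = β − ψ = -57.8867°
θ_3 = φ − θ_1 − θ_2 = 12.9024° (wrapped to (-180°,180°])

-57.887 -45.016 12.902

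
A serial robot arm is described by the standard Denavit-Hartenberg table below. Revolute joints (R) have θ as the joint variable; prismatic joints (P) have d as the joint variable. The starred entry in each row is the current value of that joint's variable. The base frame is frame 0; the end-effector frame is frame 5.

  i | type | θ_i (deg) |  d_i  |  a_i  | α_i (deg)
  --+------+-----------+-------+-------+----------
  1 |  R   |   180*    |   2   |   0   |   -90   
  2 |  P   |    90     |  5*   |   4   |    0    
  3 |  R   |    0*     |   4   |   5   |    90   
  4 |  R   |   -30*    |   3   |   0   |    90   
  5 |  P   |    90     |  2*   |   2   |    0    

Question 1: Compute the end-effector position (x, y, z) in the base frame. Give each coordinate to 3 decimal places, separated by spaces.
after link 1: o_1 = (0.0000, 0.0000, 2.0000)
after link 2: o_2 = (-0.0000, -5.0000, -2.0000)
after link 3: o_3 = (-0.0000, -9.0000, -7.0000)
after link 4: o_4 = (-3.0000, -9.0000, -7.0000)
after link 5: o_5 = (-5.0000, -7.2679, -6.0000)

-5.000 -7.268 -6.000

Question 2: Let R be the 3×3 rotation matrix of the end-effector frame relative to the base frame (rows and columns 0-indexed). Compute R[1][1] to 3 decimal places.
End-effector y-axis (col 1 of R) = (-0.0000,-0.5000,0.8660)
R[1][1] = -0.5000

-0.500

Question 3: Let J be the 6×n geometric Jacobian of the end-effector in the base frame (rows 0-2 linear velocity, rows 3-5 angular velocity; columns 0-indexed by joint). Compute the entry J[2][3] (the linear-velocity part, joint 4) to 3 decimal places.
axis z_3 = (-1.0000,0.0000,0.0000); lever o_n−o_3 = (-5.0000,1.7321,1.0000)
cross product → J_v[:, 3] = (-0.0000,1.0000,-1.7321)
J_ω[:, 3] = z_3
entry J[2][3] = -1.7321

-1.732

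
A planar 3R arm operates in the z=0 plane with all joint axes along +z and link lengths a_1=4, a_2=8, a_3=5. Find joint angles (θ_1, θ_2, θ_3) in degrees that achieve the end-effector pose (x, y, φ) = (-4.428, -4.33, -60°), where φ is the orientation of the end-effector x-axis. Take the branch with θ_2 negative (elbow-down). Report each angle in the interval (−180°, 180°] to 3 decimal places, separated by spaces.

-89.998 -120.003 150.001

wrist centre = target − a_3·(cos φ, sin φ) = (-6.9280, 0.0001)
cos θ_2 = (47.9972−4²−8²)/(2·4·8) = -0.5000; θ_2 = -120.0029° (elbow-down)
β = atan2(0.0001,-6.9280) = 179.9989°; ψ = atan2(-6.9280,-0.0004) = -90.0029°
θ_1 = β − ψ = 270.0019°
θ_3 = φ − θ_1 − θ_2 = 150.0011° (wrapped to (-180°,180°])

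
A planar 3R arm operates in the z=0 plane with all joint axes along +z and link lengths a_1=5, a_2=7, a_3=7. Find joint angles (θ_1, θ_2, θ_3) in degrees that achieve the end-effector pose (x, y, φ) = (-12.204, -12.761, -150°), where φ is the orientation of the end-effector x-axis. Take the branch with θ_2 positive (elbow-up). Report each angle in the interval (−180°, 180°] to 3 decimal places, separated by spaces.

-150.008 45.011 -45.003

wrist centre = target − a_3·(cos φ, sin φ) = (-6.1418, -9.2610)
cos θ_2 = (123.4881−5²−7²)/(2·5·7) = 0.7070; θ_2 = 45.0108° (elbow-up)
β = atan2(-9.2610,-6.1418) = -123.5520°; ψ = atan2(4.9507,9.9488) = 26.4557°
θ_1 = β − ψ = -150.0077°
θ_3 = φ − θ_1 − θ_2 = -45.0032° (wrapped to (-180°,180°])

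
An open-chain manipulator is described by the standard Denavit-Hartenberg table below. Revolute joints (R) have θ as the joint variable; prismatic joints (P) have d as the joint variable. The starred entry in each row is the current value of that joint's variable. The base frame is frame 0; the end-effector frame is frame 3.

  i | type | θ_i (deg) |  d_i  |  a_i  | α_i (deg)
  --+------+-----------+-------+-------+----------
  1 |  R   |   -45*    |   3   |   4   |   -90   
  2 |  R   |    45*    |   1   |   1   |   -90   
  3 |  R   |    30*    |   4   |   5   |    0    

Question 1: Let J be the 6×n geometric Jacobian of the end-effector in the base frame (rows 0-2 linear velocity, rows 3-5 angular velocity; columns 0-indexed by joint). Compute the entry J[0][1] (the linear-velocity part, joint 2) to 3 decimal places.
axis z_1 = (0.7071,0.7071,0.0000); lever o_n−o_1 = (-0.3956,-1.7257,-6.5974)
cross product → J_v[:, 1] = (-4.6651,4.6651,-0.9405)
J_ω[:, 1] = z_1
entry J[0][1] = -4.6651

-4.665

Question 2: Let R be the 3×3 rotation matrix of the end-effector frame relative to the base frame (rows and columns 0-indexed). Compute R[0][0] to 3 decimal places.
0.079

End-effector x-axis (col 0 of R) = (0.0795,-0.7866,-0.6124)
R[0][0] = 0.0795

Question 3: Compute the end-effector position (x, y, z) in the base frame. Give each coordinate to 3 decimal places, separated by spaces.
after link 1: o_1 = (2.8284, -2.8284, 3.0000)
after link 2: o_2 = (4.0355, -2.6213, 2.2929)
after link 3: o_3 = (2.4328, -4.5542, -3.5974)

2.433 -4.554 -3.597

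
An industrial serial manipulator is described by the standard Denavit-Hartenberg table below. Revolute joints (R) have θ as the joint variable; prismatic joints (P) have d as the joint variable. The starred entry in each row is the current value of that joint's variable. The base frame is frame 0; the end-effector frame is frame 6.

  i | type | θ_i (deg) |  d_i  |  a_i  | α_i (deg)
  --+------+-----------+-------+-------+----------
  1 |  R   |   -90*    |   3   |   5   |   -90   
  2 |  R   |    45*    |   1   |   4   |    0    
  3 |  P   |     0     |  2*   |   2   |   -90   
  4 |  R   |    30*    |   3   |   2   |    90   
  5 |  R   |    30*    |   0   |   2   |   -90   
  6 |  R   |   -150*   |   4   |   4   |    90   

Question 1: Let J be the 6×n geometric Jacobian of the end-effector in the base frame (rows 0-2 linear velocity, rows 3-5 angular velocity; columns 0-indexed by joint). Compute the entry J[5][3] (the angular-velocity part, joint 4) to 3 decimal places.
-0.707

axis z_3 = (0.0000,0.7071,-0.7071); lever o_n−o_3 = (2.3660,4.1225,-3.9838)
cross product → J_v[:, 3] = (0.0981,-1.6730,-1.6730)
J_ω[:, 3] = z_3
entry J[5][3] = -0.7071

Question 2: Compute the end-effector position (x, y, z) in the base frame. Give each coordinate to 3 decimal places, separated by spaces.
after link 1: o_1 = (0.0000, -5.0000, 3.0000)
after link 2: o_2 = (1.0000, -7.8284, 0.1716)
after link 3: o_3 = (3.0000, -9.2426, -1.2426)
after link 4: o_4 = (2.0000, -8.3461, -4.5887)
after link 5: o_5 = (1.1340, -8.6996, -6.3565)
after link 6: o_6 = (5.3660, -5.1201, -5.2265)

5.366 -5.120 -5.226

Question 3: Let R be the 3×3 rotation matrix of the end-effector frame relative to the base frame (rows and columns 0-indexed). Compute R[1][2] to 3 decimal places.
End-effector z-axis (col 2 of R) = (-0.5335,0.3946,0.7481)
R[1][2] = 0.3946

0.395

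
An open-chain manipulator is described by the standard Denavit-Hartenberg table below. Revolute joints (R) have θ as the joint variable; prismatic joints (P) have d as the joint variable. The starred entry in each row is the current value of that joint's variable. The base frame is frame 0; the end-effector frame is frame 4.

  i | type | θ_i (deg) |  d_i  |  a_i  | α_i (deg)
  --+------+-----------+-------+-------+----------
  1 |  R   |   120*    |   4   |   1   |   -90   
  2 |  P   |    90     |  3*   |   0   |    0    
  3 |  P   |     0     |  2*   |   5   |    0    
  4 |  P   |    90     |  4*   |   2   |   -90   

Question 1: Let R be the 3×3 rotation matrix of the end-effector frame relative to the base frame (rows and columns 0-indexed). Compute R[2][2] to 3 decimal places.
End-effector z-axis (col 2 of R) = (0.0000,-0.0000,1.0000)
R[2][2] = 1.0000

1.000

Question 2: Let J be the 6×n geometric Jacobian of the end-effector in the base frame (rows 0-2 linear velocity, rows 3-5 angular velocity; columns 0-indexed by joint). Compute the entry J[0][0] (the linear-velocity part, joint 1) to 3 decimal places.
5.366

axis z_0 = ẑ; lever o_n−o_0 = (-7.2942,-5.3660,-1.0000)
cross product → J_v[:, 0] = (5.3660,-7.2942,0.0000)
J_ω[:, 0] = z_0
entry J[0][0] = 5.3660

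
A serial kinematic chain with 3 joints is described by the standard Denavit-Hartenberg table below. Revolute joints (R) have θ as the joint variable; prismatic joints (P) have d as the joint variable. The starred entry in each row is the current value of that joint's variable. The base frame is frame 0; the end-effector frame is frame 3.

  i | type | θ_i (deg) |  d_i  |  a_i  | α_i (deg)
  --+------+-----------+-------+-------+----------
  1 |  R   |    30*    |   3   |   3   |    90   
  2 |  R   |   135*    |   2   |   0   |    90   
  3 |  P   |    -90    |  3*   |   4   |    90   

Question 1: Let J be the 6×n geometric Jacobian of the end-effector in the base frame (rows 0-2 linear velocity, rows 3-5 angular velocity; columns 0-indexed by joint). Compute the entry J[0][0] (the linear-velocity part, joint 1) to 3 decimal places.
axis z_0 = ẑ; lever o_n−o_0 = (3.4352,4.2927,5.1213)
cross product → J_v[:, 0] = (-4.2927,3.4352,0.0000)
J_ω[:, 0] = z_0
entry J[0][0] = -4.2927

-4.293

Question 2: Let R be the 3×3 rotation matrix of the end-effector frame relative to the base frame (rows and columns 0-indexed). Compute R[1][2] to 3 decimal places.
0.354

End-effector z-axis (col 2 of R) = (0.6124,0.3536,-0.7071)
R[1][2] = 0.3536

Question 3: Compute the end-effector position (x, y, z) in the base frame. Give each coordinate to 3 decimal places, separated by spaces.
after link 1: o_1 = (2.5981, 1.5000, 3.0000)
after link 2: o_2 = (3.5981, -0.2321, 3.0000)
after link 3: o_3 = (3.4352, 4.2927, 5.1213)

3.435 4.293 5.121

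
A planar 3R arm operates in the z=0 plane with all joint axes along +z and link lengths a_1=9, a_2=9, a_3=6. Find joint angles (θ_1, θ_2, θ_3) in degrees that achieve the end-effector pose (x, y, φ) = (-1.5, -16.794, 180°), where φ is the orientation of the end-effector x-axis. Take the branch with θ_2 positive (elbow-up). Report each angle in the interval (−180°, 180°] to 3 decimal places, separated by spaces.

wrist centre = target − a_3·(cos φ, sin φ) = (4.5000, -16.7940)
cos θ_2 = (302.2884−9²−9²)/(2·9·9) = 0.8660; θ_2 = 30.0054° (elbow-up)
β = atan2(-16.7940,4.5000) = -74.9998°; ψ = atan2(4.5007,16.7938) = 15.0027°
θ_1 = β − ψ = -90.0025°
θ_3 = φ − θ_1 − θ_2 = -120.0029° (wrapped to (-180°,180°])

-90.003 30.005 -120.003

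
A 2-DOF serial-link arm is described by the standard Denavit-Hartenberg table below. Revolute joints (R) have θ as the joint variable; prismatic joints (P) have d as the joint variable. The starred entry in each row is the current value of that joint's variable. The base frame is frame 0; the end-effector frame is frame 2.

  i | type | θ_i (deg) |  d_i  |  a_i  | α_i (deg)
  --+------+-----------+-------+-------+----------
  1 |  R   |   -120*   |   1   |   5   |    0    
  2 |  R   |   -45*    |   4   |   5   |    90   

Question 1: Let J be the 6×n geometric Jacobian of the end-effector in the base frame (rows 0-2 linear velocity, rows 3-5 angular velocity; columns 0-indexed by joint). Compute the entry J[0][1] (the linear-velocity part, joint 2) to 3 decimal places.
axis z_1 = (0.0000,0.0000,1.0000); lever o_n−o_1 = (-4.8296,-1.2941,4.0000)
cross product → J_v[:, 1] = (1.2941,-4.8296,0.0000)
J_ω[:, 1] = z_1
entry J[0][1] = 1.2941

1.294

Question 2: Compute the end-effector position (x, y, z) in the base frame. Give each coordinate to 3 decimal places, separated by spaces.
-7.330 -5.624 5.000

after link 1: o_1 = (-2.5000, -4.3301, 1.0000)
after link 2: o_2 = (-7.3296, -5.6242, 5.0000)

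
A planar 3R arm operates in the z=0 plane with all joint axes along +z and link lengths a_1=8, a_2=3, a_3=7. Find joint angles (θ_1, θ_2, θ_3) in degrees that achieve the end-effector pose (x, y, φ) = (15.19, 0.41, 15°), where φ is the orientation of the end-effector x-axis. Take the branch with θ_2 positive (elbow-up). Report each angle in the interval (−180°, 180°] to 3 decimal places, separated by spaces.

-29.998 89.994 -44.997

wrist centre = target − a_3·(cos φ, sin φ) = (8.4285, -1.4017)
cos θ_2 = (73.0048−8²−3²)/(2·8·3) = 0.0001; θ_2 = 89.9943° (elbow-up)
β = atan2(-1.4017,8.4285) = -9.4423°; ψ = atan2(3.0000,8.0003) = 20.5553°
θ_1 = β − ψ = -29.9977°
θ_3 = φ − θ_1 − θ_2 = -44.9966° (wrapped to (-180°,180°])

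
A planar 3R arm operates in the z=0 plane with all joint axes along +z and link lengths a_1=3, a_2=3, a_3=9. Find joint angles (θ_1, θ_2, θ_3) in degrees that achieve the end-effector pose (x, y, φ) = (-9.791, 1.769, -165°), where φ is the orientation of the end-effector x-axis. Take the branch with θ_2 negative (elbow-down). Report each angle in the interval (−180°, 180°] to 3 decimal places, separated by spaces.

wrist centre = target − a_3·(cos φ, sin φ) = (-1.0977, 4.0984)
cos θ_2 = (18.0015−3²−3²)/(2·3·3) = 0.0001; θ_2 = -89.9952° (elbow-down)
β = atan2(4.0984,-1.0977) = 104.9936°; ψ = atan2(-3.0000,3.0003) = -44.9976°
θ_1 = β − ψ = 149.9912°
θ_3 = φ − θ_1 − θ_2 = 135.0039° (wrapped to (-180°,180°])

149.991 -89.995 135.004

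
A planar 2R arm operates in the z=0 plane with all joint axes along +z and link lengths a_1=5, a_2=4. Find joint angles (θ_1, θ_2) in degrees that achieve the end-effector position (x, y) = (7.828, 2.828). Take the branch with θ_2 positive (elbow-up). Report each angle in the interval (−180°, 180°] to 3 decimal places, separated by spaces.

cos θ_2 = (69.2752−5²−4²)/(2·5·4) = 0.7069; θ_2 = 45.0184° (elbow-up)
β = atan2(2.8280,7.8280) = 19.8631°; ψ = atan2(2.8293,7.8275) = 19.8729°
θ_1 = β − ψ = -0.0098°

-0.010 45.018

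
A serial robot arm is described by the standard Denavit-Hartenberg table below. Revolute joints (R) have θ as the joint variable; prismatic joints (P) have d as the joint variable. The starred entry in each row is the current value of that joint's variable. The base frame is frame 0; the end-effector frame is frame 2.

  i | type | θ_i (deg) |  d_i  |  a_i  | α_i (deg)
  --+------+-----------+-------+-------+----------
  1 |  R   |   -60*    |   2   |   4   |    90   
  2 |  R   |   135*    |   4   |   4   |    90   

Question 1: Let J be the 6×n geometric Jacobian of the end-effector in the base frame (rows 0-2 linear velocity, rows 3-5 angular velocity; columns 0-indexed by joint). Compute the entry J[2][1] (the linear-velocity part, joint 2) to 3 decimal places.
-2.828

axis z_1 = (-0.8660,-0.5000,0.0000); lever o_n−o_1 = (-4.8783,0.4495,2.8284)
cross product → J_v[:, 1] = (-1.4142,2.4495,-2.8284)
J_ω[:, 1] = z_1
entry J[2][1] = -2.8284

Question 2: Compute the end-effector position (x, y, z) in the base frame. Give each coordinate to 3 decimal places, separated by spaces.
after link 1: o_1 = (2.0000, -3.4641, 2.0000)
after link 2: o_2 = (-2.8783, -3.0146, 4.8284)

-2.878 -3.015 4.828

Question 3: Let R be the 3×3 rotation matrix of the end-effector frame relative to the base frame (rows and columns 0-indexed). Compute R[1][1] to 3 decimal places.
-0.500

End-effector y-axis (col 1 of R) = (-0.8660,-0.5000,0.0000)
R[1][1] = -0.5000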